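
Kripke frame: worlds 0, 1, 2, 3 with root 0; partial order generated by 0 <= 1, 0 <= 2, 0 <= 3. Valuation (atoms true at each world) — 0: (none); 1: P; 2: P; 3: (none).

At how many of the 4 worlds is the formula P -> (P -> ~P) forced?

1

0: does not force it — 0 ||-/- P -> (P -> ~P): at the accessible world 1, 1 ||- P but 1 ||-/- P -> ~P.
1: does not force it — 1 ||-/- P -> (P -> ~P): already at 1 itself, 1 ||- P but 1 ||-/- P -> ~P.
2: does not force it — 2 ||-/- P -> (P -> ~P): already at 2 itself, 2 ||- P but 2 ||-/- P -> ~P.
3: forces it.
Worlds forcing the formula: {3}.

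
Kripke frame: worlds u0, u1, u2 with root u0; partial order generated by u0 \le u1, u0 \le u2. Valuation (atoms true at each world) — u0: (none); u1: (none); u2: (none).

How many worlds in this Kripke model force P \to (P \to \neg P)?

3

u0: forces it.
u1: forces it.
u2: forces it.
Worlds forcing the formula: {u0, u1, u2}.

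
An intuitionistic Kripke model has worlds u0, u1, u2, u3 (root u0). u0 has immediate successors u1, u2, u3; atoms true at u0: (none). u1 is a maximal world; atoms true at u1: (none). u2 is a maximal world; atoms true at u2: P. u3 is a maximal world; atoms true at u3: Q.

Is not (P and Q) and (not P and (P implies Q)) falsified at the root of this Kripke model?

u0 does not force not (P and Q) and (not P and (P implies Q)) since u0 fails not P and (P implies Q).
So the root u0 does not force not (P and Q) and (not P and (P implies Q)); the model is a countermodel.

Yes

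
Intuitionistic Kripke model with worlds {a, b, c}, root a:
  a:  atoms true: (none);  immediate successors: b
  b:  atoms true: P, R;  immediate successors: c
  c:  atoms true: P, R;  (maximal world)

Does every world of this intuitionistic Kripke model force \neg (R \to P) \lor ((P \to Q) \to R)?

a \Vdash \neg (R \to P) \lor ((P \to Q) \to R) via the disjunct (P \to Q) \to R.
Since the root a forces \neg (R \to P) \lor ((P \to Q) \to R) and forcing is persistent (monotone upward), every world forces it.

Yes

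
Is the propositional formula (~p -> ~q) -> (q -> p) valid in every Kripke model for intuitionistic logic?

This is the converse of contraposition, which is not intuitionistically valid.
A Kripke countermodel: worlds u, v; order generated by u <= v; atoms true at each world — u:{q}; v:{p,q}.
u ||-/- (~p -> ~q) -> (q -> p): already at u itself, u ||- ~p -> ~q but u ||-/- q -> p.
u ||-/- q -> p: already at u itself, u ||- q but u ||-/- p.
u lacks atom p, so u ||-/- p.
So the root u does not force the formula.

No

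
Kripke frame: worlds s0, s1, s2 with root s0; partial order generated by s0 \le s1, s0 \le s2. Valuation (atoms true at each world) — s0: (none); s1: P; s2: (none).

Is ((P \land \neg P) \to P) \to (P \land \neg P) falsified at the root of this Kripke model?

Yes

s0 \nVdash ((P \land \neg P) \to P) \to (P \land \neg P): already at s0 itself, s0 \Vdash (P \land \neg P) \to P but s0 \nVdash P \land \neg P.
s0 \nVdash P \land \neg P since s0 fails P.
So the root s0 does not force ((P \land \neg P) \to P) \to (P \land \neg P); the model is a countermodel.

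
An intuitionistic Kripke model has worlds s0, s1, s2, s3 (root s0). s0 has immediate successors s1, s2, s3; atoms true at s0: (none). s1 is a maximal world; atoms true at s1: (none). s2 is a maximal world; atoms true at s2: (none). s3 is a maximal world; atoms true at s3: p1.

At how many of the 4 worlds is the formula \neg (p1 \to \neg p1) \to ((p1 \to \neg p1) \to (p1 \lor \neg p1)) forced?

s0: forces it.
s1: forces it.
s2: forces it.
s3: forces it.
Worlds forcing the formula: {s0, s1, s2, s3}.

4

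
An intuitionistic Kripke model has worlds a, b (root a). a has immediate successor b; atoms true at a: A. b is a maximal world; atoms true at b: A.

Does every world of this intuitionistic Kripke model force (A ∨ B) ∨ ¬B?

Yes

a ⊩ (A ∨ B) ∨ ¬B via the disjunct A ∨ B.
Since the root a forces (A ∨ B) ∨ ¬B and forcing is persistent (monotone upward), every world forces it.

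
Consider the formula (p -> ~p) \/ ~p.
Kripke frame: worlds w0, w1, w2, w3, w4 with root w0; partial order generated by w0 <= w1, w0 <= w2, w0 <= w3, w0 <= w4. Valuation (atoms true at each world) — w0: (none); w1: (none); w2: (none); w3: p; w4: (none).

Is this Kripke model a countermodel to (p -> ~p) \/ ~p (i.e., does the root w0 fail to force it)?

Yes

w0 ||-/- (p -> ~p) \/ ~p: neither disjunct is forced at w0.
w0 ||-/- p -> ~p: at the accessible world w3, w3 ||- p but w3 ||-/- ~p.
w3 ||-/- ~p since w3 is accessible from w3 and w3 ||- p.
So the root w0 does not force (p -> ~p) \/ ~p; the model is a countermodel.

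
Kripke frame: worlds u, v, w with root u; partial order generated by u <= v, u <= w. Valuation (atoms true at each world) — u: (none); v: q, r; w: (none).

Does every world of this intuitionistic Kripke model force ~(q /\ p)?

Yes

u ||- ~(q /\ p): no world accessible from u forces q /\ p.
Since the root u forces ~(q /\ p) and forcing is persistent (monotone upward), every world forces it.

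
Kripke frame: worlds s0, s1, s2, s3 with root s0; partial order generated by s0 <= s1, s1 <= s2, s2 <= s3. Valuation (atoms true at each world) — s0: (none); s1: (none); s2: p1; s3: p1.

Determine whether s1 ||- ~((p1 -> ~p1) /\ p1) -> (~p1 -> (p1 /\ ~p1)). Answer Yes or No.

s1 ||- ~((p1 -> ~p1) /\ p1) -> (~p1 -> (p1 /\ ~p1)): every world accessible from s1 that forces ~((p1 -> ~p1) /\ p1) (namely s1, s2, s3) also forces ~p1 -> (p1 /\ ~p1).

Yes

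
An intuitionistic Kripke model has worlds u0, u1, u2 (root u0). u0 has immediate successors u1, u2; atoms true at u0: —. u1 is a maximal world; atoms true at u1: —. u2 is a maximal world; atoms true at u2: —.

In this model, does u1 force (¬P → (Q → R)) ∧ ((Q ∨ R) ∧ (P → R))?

No

u1 ⊮ (¬P → (Q → R)) ∧ ((Q ∨ R) ∧ (P → R)) since u1 fails (Q ∨ R) ∧ (P → R).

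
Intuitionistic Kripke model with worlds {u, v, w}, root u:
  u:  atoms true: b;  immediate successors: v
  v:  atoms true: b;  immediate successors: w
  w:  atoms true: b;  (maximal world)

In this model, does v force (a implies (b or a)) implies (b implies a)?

No

v does not force (a implies (b or a)) implies (b implies a): already at v itself, v forces a implies (b or a) but v does not force b implies a.
v does not force b implies a: already at v itself, v forces b but v does not force a.
v lacks atom a, so v does not force a.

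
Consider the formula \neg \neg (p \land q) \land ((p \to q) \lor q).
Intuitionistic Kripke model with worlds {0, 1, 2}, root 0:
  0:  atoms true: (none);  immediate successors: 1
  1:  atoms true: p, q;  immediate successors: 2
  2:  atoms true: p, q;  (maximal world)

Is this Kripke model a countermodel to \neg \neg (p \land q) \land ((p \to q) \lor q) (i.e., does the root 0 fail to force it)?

0 \Vdash \neg \neg (p \land q) \land ((p \to q) \lor q) since 0 forces both conjuncts.
So the root 0 forces \neg \neg (p \land q) \land ((p \to q) \lor q); the model is not a countermodel.

No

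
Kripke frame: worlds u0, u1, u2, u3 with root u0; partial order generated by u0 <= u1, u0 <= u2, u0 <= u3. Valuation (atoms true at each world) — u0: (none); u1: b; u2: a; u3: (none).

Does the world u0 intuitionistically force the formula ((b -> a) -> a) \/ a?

u0 ||-/- ((b -> a) -> a) \/ a: neither disjunct is forced at u0.
u0 ||-/- (b -> a) -> a: at the accessible world u3, u3 ||- b -> a but u3 ||-/- a.
u3 lacks atom a, so u3 ||-/- a.

No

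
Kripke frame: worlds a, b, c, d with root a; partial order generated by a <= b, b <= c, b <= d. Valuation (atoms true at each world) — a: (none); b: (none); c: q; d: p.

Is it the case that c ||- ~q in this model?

No

c ||-/- ~q since c is accessible from c and c ||- q.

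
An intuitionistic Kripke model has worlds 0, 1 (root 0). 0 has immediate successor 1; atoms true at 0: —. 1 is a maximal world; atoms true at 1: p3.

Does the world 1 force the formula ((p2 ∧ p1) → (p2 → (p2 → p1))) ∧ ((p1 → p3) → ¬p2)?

Yes

1 ⊩ ((p2 ∧ p1) → (p2 → (p2 → p1))) ∧ ((p1 → p3) → ¬p2) since 1 forces both conjuncts.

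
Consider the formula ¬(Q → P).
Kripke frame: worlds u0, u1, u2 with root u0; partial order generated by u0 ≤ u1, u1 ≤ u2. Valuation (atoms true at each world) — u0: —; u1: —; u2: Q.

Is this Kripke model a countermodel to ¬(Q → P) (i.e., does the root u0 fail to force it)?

No

u0 ⊩ ¬(Q → P): no world accessible from u0 forces Q → P.
So the root u0 forces ¬(Q → P); the model is not a countermodel.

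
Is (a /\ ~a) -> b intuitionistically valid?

This is an instance of ex falso quodlibet, which is intuitionistically derivable.
No world can force both a and ~a, so the antecedent a /\ ~a is never forced and the implication holds vacuously at every world.

Yes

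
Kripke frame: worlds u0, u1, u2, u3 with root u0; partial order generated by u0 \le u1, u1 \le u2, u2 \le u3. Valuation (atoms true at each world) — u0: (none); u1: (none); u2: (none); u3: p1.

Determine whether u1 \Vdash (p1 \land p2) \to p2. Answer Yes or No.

u1 \Vdash (p1 \land p2) \to p2 vacuously: no world accessible from u1 forces the antecedent p1 \land p2.

Yes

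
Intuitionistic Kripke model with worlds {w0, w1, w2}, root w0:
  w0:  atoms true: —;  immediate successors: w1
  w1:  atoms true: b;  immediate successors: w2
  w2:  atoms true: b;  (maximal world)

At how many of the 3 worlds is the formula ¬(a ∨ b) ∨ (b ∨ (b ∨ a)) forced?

2

w0: does not force it — w0 ⊮ ¬(a ∨ b) ∨ (b ∨ (b ∨ a)): neither disjunct is forced at w0.
w1: forces it.
w2: forces it.
Worlds forcing the formula: {w1, w2}.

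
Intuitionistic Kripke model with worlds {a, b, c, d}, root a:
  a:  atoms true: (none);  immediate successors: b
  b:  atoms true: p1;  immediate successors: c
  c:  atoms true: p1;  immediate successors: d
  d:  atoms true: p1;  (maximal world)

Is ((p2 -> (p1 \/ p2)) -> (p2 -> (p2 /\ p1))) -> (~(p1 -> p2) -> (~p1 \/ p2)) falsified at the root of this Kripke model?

a ||-/- ((p2 -> (p1 \/ p2)) -> (p2 -> (p2 /\ p1))) -> (~(p1 -> p2) -> (~p1 \/ p2)): already at a itself, a ||- (p2 -> (p1 \/ p2)) -> (p2 -> (p2 /\ p1)) but a ||-/- ~(p1 -> p2) -> (~p1 \/ p2).
a ||-/- ~(p1 -> p2) -> (~p1 \/ p2): already at a itself, a ||- ~(p1 -> p2) but a ||-/- ~p1 \/ p2.
a ||-/- ~p1 \/ p2: neither disjunct is forced at a.
So the root a does not force ((p2 -> (p1 \/ p2)) -> (p2 -> (p2 /\ p1))) -> (~(p1 -> p2) -> (~p1 \/ p2)); the model is a countermodel.

Yes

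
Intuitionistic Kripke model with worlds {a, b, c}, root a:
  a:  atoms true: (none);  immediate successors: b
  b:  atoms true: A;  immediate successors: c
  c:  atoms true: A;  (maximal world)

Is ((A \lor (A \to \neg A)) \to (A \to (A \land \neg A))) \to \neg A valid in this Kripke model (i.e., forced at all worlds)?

a \Vdash ((A \lor (A \to \neg A)) \to (A \to (A \land \neg A))) \to \neg A vacuously: no world accessible from a forces the antecedent (A \lor (A \to \neg A)) \to (A \to (A \land \neg A)).
Since the root a forces ((A \lor (A \to \neg A)) \to (A \to (A \land \neg A))) \to \neg A and forcing is persistent (monotone upward), every world forces it.

Yes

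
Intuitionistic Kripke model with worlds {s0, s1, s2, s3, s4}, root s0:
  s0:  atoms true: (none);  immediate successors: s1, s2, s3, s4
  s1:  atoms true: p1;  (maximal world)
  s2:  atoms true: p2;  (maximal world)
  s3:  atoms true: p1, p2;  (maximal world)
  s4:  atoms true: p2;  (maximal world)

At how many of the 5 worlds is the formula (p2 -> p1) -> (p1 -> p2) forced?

3

s0: does not force it — s0 ||-/- (p2 -> p1) -> (p1 -> p2): at the accessible world s1, s1 ||- p2 -> p1 but s1 ||-/- p1 -> p2.
s1: does not force it — s1 ||-/- (p2 -> p1) -> (p1 -> p2): already at s1 itself, s1 ||- p2 -> p1 but s1 ||-/- p1 -> p2.
s2: forces it.
s3: forces it.
s4: forces it.
Worlds forcing the formula: {s2, s3, s4}.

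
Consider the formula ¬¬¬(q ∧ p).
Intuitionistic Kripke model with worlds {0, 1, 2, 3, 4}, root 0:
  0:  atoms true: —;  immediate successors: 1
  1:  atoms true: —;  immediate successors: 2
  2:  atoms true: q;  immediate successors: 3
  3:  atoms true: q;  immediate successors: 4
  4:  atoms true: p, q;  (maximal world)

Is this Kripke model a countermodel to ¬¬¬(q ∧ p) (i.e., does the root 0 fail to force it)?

Yes

0 ⊮ ¬¬¬(q ∧ p) since 0 is accessible from 0 and 0 ⊩ ¬¬(q ∧ p).
0 ⊩ ¬¬(q ∧ p): no world accessible from 0 forces ¬(q ∧ p).
So the root 0 does not force ¬¬¬(q ∧ p); the model is a countermodel.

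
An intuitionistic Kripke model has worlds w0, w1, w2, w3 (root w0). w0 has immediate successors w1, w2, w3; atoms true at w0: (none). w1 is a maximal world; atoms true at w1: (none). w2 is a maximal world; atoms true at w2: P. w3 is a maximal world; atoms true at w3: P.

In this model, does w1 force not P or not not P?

w1 forces not P or not not P via the disjunct not P.

Yes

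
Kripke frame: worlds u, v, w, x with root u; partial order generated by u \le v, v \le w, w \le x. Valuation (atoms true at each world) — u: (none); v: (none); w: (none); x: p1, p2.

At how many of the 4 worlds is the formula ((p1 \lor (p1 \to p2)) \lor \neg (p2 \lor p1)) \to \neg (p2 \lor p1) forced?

0

u: does not force it — u \nVdash ((p1 \lor (p1 \to p2)) \lor \neg (p2 \lor p1)) \to \neg (p2 \lor p1): already at u itself, u \Vdash (p1 \lor (p1 \to p2)) \lor \neg (p2 \lor p1) but u \nVdash \neg (p2 \lor p1).
v: does not force it — v \nVdash ((p1 \lor (p1 \to p2)) \lor \neg (p2 \lor p1)) \to \neg (p2 \lor p1): already at v itself, v \Vdash (p1 \lor (p1 \to p2)) \lor \neg (p2 \lor p1) but v \nVdash \neg (p2 \lor p1).
w: does not force it.
x: does not force it.
Worlds forcing the formula: { }.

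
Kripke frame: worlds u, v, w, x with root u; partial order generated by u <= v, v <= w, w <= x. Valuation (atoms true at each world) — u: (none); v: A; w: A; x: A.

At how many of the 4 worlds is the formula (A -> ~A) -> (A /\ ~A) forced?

u: forces it.
v: forces it.
w: forces it.
x: forces it.
Worlds forcing the formula: {u, v, w, x}.

4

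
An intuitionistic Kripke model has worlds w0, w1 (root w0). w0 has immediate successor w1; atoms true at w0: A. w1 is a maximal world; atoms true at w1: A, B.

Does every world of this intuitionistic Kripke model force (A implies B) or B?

No

Not every world: w0 does not force (A implies B) or B.
w0 does not force (A implies B) or B: neither disjunct is forced at w0.
w0 does not force A implies B: already at w0 itself, w0 forces A but w0 does not force B.
w0 lacks atom B, so w0 does not force B.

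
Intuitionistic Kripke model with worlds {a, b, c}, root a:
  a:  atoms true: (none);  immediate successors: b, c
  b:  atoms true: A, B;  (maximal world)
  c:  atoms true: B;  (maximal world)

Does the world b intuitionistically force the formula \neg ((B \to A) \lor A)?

b \nVdash \neg ((B \to A) \lor A) since b is accessible from b and b \Vdash (B \to A) \lor A.
b \Vdash (B \to A) \lor A via the disjunct B \to A.

No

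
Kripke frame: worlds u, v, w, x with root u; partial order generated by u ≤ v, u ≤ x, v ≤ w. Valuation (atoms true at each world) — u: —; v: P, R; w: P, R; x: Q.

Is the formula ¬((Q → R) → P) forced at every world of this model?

No

Not every world: u ⊮ ¬((Q → R) → P).
u ⊮ ¬((Q → R) → P) since u is accessible from u and u ⊩ (Q → R) → P.
u ⊩ (Q → R) → P: every world accessible from u that forces Q → R (namely v, w) also forces P.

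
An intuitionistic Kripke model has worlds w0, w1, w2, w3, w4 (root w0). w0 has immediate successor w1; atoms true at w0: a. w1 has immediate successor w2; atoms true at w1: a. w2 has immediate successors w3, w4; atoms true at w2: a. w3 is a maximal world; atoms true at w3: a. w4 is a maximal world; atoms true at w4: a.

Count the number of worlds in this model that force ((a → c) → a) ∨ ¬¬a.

w0: forces it.
w1: forces it.
w2: forces it.
w3: forces it.
w4: forces it.
Worlds forcing the formula: {w0, w1, w2, w3, w4}.

5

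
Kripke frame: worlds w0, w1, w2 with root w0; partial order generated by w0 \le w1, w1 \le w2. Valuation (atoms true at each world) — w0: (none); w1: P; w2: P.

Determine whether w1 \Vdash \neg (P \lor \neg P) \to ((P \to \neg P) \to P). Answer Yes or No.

w1 \Vdash \neg (P \lor \neg P) \to ((P \to \neg P) \to P) vacuously: no world accessible from w1 forces the antecedent \neg (P \lor \neg P).

Yes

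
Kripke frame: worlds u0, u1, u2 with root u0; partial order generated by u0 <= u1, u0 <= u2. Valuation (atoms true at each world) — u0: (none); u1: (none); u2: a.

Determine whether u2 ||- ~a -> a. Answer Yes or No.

u2 ||- ~a -> a vacuously: no world accessible from u2 forces the antecedent ~a.

Yes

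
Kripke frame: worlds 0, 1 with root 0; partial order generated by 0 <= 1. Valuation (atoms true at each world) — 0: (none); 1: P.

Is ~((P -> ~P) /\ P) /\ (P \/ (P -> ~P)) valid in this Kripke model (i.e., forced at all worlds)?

No

Not every world: 0 ||-/- ~((P -> ~P) /\ P) /\ (P \/ (P -> ~P)).
0 ||-/- ~((P -> ~P) /\ P) /\ (P \/ (P -> ~P)) since 0 fails P \/ (P -> ~P).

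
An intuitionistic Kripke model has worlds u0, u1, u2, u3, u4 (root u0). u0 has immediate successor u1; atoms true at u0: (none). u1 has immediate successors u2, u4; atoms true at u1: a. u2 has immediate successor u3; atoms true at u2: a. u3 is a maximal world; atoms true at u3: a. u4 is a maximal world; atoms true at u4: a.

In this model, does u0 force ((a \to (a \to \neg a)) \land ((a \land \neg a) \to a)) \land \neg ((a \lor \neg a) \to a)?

u0 \nVdash ((a \to (a \to \neg a)) \land ((a \land \neg a) \to a)) \land \neg ((a \lor \neg a) \to a) since u0 fails (a \to (a \to \neg a)) \land ((a \land \neg a) \to a).

No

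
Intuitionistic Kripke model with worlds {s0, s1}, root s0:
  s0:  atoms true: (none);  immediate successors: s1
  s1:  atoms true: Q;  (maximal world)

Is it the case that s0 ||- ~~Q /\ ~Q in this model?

No

s0 ||-/- ~~Q /\ ~Q since s0 fails ~Q.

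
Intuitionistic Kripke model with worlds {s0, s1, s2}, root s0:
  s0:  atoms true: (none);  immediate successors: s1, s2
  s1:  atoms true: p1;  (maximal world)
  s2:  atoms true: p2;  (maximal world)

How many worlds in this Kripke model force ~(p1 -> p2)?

s0: does not force it — s0 ||-/- ~(p1 -> p2) since s2 is accessible from s0 and s2 ||- p1 -> p2.
s1: forces it.
s2: does not force it.
Worlds forcing the formula: {s1}.

1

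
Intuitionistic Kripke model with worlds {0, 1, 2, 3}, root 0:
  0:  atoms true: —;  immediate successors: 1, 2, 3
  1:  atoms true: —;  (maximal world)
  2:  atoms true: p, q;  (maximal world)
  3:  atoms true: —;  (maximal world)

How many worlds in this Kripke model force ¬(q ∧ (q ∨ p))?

0: does not force it — 0 ⊮ ¬(q ∧ (q ∨ p)) since 2 is accessible from 0 and 2 ⊩ q ∧ (q ∨ p).
1: forces it.
2: does not force it.
3: forces it.
Worlds forcing the formula: {1, 3}.

2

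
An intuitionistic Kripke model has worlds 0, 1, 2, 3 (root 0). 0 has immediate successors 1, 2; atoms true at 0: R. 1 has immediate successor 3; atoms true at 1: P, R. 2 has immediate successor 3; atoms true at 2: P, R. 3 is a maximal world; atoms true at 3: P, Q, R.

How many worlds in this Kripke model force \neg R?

0

0: does not force it — 0 \nVdash \neg R since 0 is accessible from 0 and 0 \Vdash R.
1: does not force it — 1 \nVdash \neg R since 1 is accessible from 1 and 1 \Vdash R.
2: does not force it — 2 \nVdash \neg R since 2 is accessible from 2 and 2 \Vdash R.
3: does not force it.
Worlds forcing the formula: { }.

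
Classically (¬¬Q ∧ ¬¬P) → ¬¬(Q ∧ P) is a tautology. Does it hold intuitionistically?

This is the distribution of double negation over conjunction, which is intuitionistically derivable.
Assume ¬¬Q, ¬¬P, and ¬(Q ∧ P). From Q we'd get ¬P (since Q ∧ P is refuted), contradicting ¬¬P; so ¬Q, contradicting ¬¬Q.

Yes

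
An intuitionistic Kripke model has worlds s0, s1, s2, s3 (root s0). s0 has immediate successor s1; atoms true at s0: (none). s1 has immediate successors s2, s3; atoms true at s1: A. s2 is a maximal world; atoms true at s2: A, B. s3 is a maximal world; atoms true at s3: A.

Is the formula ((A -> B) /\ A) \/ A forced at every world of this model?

No

Not every world: s0 ||-/- ((A -> B) /\ A) \/ A.
s0 ||-/- ((A -> B) /\ A) \/ A: neither disjunct is forced at s0.
s0 ||-/- (A -> B) /\ A since s0 fails A -> B.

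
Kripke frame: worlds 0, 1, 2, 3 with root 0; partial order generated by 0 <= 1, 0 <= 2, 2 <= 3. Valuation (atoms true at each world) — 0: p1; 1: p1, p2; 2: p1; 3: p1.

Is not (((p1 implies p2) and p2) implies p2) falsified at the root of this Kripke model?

0 does not force not (((p1 implies p2) and p2) implies p2) since 0 is accessible from 0 and 0 forces ((p1 implies p2) and p2) implies p2.
0 forces ((p1 implies p2) and p2) implies p2: every world accessible from 0 that forces (p1 implies p2) and p2 (namely 1) also forces p2.
So the root 0 does not force not (((p1 implies p2) and p2) implies p2); the model is a countermodel.

Yes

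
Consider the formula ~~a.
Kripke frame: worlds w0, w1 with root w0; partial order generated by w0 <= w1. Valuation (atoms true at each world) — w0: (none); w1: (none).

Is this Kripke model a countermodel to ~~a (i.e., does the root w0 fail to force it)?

w0 ||-/- ~~a since w0 is accessible from w0 and w0 ||- ~a.
w0 ||- ~a: no world accessible from w0 forces a.
So the root w0 does not force ~~a; the model is a countermodel.

Yes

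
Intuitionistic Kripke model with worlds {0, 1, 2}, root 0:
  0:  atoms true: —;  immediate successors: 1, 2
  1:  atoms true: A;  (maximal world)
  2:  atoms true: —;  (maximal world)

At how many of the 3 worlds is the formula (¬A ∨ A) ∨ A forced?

2

0: does not force it — 0 ⊮ (¬A ∨ A) ∨ A: neither disjunct is forced at 0.
1: forces it.
2: forces it.
Worlds forcing the formula: {1, 2}.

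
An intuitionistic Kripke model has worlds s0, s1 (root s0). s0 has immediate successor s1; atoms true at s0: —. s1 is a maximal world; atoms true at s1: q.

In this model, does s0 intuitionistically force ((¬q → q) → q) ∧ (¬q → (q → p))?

s0 ⊮ ((¬q → q) → q) ∧ (¬q → (q → p)) since s0 fails (¬q → q) → q.

No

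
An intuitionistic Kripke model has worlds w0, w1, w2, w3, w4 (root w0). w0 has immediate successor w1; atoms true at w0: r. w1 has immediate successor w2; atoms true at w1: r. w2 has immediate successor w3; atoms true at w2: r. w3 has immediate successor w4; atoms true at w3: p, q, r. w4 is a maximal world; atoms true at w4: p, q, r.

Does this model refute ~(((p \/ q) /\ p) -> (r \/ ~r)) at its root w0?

w0 ||-/- ~(((p \/ q) /\ p) -> (r \/ ~r)) since w0 is accessible from w0 and w0 ||- ((p \/ q) /\ p) -> (r \/ ~r).
w0 ||- ((p \/ q) /\ p) -> (r \/ ~r): every world accessible from w0 that forces (p \/ q) /\ p (namely w3, w4) also forces r \/ ~r.
So the root w0 does not force ~(((p \/ q) /\ p) -> (r \/ ~r)); the model is a countermodel.

Yes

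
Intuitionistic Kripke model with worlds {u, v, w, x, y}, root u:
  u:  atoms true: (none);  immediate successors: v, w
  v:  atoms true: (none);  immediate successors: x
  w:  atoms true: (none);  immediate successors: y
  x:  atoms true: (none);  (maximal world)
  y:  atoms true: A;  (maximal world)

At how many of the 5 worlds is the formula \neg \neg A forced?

2

u: does not force it — u \nVdash \neg \neg A since v is accessible from u and v \Vdash \neg A.
v: does not force it — v \nVdash \neg \neg A since v is accessible from v and v \Vdash \neg A.
w: forces it.
x: does not force it — x \nVdash \neg \neg A since x is accessible from x and x \Vdash \neg A.
y: forces it.
Worlds forcing the formula: {w, y}.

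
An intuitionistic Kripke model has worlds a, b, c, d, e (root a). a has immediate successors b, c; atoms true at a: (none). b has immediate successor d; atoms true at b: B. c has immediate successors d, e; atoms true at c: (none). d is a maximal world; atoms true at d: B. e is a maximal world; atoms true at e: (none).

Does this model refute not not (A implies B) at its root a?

a forces not not (A implies B): no world accessible from a forces not (A implies B).
So the root a forces not not (A implies B); the model is not a countermodel.

No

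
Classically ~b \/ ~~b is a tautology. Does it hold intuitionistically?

No

This is the weak law of excluded middle, which is not intuitionistically valid.
A Kripke countermodel: worlds u, v, w; order generated by u <= v, u <= w; atoms true at each world — u:{}; v:{b}; w:{}.
u ||-/- ~b \/ ~~b: neither disjunct is forced at u.
u ||-/- ~b since v is accessible from u and v ||- b.
So the root u does not force the formula.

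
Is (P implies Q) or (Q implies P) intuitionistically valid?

This is the Gödel–Dummett linearity axiom, which is not intuitionistically valid.
A Kripke countermodel: worlds w0, w1, w2; order generated by w0 <= w1, w0 <= w2; atoms true at each world — w0:{}; w1:{P}; w2:{Q}.
w0 does not force (P implies Q) or (Q implies P): neither disjunct is forced at w0.
w0 does not force P implies Q: at the accessible world w1, w1 forces P but w1 does not force Q.
w1 lacks atom Q, so w1 does not force Q.
So the root w0 does not force the formula.

No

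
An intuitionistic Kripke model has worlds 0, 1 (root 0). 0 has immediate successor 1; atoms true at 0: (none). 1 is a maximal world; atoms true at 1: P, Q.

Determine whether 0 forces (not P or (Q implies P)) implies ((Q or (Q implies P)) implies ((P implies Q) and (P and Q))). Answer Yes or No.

No

0 does not force (not P or (Q implies P)) implies ((Q or (Q implies P)) implies ((P implies Q) and (P and Q))): already at 0 itself, 0 forces not P or (Q implies P) but 0 does not force (Q or (Q implies P)) implies ((P implies Q) and (P and Q)).
0 does not force (Q or (Q implies P)) implies ((P implies Q) and (P and Q)): already at 0 itself, 0 forces Q or (Q implies P) but 0 does not force (P implies Q) and (P and Q).
0 does not force (P implies Q) and (P and Q) since 0 fails P and Q.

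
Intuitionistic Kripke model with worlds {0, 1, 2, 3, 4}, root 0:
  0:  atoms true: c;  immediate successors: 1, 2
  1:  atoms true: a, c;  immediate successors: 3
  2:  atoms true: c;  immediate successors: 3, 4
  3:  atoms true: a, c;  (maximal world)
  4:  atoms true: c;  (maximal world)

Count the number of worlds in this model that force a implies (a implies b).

0: does not force it — 0 does not force a implies (a implies b): at the accessible world 1, 1 forces a but 1 does not force a implies b.
1: does not force it — 1 does not force a implies (a implies b): already at 1 itself, 1 forces a but 1 does not force a implies b.
2: does not force it — 2 does not force a implies (a implies b): at the accessible world 3, 3 forces a but 3 does not force a implies b.
3: does not force it.
4: forces it.
Worlds forcing the formula: {4}.

1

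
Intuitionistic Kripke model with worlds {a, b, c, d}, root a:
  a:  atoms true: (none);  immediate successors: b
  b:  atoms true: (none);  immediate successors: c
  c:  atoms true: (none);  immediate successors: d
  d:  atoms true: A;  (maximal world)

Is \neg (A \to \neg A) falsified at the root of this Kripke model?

No

a \Vdash \neg (A \to \neg A): no world accessible from a forces A \to \neg A.
So the root a forces \neg (A \to \neg A); the model is not a countermodel.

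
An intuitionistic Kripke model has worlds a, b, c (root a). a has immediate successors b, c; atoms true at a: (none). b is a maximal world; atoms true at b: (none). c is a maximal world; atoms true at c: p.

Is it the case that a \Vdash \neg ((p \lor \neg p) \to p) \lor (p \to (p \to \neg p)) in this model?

a \nVdash \neg ((p \lor \neg p) \to p) \lor (p \to (p \to \neg p)): neither disjunct is forced at a.
a \nVdash \neg ((p \lor \neg p) \to p) since c is accessible from a and c \Vdash (p \lor \neg p) \to p.
c \Vdash (p \lor \neg p) \to p: every world accessible from c that forces p \lor \neg p (namely c) also forces p.

No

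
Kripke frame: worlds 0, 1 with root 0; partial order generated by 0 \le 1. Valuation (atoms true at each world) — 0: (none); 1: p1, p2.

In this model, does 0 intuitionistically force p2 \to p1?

0 \Vdash p2 \to p1: every world accessible from 0 that forces p2 (namely 1) also forces p1.

Yes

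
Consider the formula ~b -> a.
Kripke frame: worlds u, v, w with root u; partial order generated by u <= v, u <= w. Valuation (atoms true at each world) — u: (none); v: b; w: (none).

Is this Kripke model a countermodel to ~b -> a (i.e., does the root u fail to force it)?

Yes

u ||-/- ~b -> a: at the accessible world w, w ||- ~b but w ||-/- a.
w lacks atom a, so w ||-/- a.
So the root u does not force ~b -> a; the model is a countermodel.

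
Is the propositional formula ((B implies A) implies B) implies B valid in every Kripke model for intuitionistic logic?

No

This is Peirce's law, which is not intuitionistically valid.
A Kripke countermodel: worlds 0, 1; order generated by 0 <= 1; atoms true at each world — 0:{}; 1:{B}.
0 does not force ((B implies A) implies B) implies B: already at 0 itself, 0 forces (B implies A) implies B but 0 does not force B.
0 lacks atom B, so 0 does not force B.
So the root 0 does not force the formula.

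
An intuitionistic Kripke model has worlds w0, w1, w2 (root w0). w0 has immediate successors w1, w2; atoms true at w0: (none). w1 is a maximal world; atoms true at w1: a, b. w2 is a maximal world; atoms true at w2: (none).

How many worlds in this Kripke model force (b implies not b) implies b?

1

w0: does not force it — w0 does not force (b implies not b) implies b: at the accessible world w2, w2 forces b implies not b but w2 does not force b.
w1: forces it.
w2: does not force it.
Worlds forcing the formula: {w1}.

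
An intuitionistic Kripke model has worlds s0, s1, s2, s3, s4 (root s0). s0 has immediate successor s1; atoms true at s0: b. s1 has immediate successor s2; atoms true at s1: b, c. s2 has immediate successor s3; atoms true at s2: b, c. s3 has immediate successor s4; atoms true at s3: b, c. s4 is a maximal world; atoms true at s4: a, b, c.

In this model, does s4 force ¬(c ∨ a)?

s4 ⊮ ¬(c ∨ a) since s4 is accessible from s4 and s4 ⊩ c ∨ a.
s4 ⊩ c ∨ a via the disjunct c.

No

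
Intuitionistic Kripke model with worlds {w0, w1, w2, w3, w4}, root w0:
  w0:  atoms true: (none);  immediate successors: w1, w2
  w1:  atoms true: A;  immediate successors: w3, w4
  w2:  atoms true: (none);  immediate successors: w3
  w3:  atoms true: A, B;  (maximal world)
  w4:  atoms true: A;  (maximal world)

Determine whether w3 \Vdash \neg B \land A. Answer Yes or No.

w3 \nVdash \neg B \land A since w3 fails \neg B.

No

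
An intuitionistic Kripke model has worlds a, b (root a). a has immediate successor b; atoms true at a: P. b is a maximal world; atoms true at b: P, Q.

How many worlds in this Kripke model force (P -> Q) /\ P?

a: does not force it — a ||-/- (P -> Q) /\ P since a fails P -> Q.
b: forces it.
Worlds forcing the formula: {b}.

1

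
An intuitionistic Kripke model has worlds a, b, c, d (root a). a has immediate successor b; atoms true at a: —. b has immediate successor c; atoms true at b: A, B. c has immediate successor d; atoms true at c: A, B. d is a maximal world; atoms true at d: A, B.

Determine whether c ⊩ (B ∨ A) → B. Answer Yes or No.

Yes

c ⊩ (B ∨ A) → B: every world accessible from c that forces B ∨ A (namely c, d) also forces B.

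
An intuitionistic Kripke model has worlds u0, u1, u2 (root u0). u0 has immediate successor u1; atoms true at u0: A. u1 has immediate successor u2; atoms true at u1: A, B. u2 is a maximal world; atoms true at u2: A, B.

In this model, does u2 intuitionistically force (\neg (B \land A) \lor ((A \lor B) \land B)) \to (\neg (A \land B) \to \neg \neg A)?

u2 \Vdash (\neg (B \land A) \lor ((A \lor B) \land B)) \to (\neg (A \land B) \to \neg \neg A): every world accessible from u2 that forces \neg (B \land A) \lor ((A \lor B) \land B) (namely u2) also forces \neg (A \land B) \to \neg \neg A.

Yes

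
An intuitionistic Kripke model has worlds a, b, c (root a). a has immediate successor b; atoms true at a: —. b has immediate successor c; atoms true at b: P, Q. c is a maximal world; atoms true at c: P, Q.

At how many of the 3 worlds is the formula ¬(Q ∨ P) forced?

a: does not force it — a ⊮ ¬(Q ∨ P) since b is accessible from a and b ⊩ Q ∨ P.
b: does not force it.
c: does not force it.
Worlds forcing the formula: { }.

0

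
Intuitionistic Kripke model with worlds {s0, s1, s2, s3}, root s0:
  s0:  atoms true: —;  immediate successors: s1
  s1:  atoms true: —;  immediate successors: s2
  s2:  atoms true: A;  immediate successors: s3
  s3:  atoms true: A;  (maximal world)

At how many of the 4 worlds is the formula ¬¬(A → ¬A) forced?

0

s0: does not force it — s0 ⊮ ¬¬(A → ¬A) since s0 is accessible from s0 and s0 ⊩ ¬(A → ¬A).
s1: does not force it — s1 ⊮ ¬¬(A → ¬A) since s1 is accessible from s1 and s1 ⊩ ¬(A → ¬A).
s2: does not force it.
s3: does not force it.
Worlds forcing the formula: { }.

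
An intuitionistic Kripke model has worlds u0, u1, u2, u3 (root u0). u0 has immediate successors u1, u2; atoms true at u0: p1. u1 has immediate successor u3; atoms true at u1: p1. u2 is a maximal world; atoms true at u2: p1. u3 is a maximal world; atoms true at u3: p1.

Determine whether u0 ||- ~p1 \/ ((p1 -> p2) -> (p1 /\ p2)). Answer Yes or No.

Yes

u0 ||- ~p1 \/ ((p1 -> p2) -> (p1 /\ p2)) via the disjunct (p1 -> p2) -> (p1 /\ p2).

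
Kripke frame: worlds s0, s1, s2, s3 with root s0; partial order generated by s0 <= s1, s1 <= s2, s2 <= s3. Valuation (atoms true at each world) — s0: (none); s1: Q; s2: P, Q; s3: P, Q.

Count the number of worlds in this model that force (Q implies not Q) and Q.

s0: does not force it — s0 does not force (Q implies not Q) and Q since s0 fails Q implies not Q.
s1: does not force it — s1 does not force (Q implies not Q) and Q since s1 fails Q implies not Q.
s2: does not force it.
s3: does not force it.
Worlds forcing the formula: { }.

0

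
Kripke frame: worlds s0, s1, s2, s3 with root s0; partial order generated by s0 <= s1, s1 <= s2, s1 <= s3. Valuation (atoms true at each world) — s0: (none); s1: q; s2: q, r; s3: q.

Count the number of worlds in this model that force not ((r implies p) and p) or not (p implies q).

s0: forces it.
s1: forces it.
s2: forces it.
s3: forces it.
Worlds forcing the formula: {s0, s1, s2, s3}.

4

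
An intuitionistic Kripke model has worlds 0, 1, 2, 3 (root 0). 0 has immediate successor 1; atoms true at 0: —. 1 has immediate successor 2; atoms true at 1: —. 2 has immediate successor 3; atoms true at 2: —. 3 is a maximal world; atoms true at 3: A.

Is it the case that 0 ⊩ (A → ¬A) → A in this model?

Yes

0 ⊩ (A → ¬A) → A vacuously: no world accessible from 0 forces the antecedent A → ¬A.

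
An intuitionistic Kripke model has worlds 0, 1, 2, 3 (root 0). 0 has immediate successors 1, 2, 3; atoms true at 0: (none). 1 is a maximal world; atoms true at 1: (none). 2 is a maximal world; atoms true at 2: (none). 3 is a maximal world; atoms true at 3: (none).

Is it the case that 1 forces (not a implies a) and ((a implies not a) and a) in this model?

1 does not force (not a implies a) and ((a implies not a) and a) since 1 fails not a implies a.

No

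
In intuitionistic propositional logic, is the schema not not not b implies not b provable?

Yes

This is triple-negation reduction, which is intuitionistically derivable.
Assume not not not b and suppose b. Then not not b (double-negation introduction), contradicting not not not b. So not b.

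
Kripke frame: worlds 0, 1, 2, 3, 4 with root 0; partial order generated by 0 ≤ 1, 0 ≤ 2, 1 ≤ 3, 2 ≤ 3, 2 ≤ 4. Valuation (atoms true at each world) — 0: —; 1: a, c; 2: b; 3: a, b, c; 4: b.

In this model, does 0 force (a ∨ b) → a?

No

0 ⊮ (a ∨ b) → a: at the accessible world 2, 2 ⊩ a ∨ b but 2 ⊮ a.
2 lacks atom a, so 2 ⊮ a.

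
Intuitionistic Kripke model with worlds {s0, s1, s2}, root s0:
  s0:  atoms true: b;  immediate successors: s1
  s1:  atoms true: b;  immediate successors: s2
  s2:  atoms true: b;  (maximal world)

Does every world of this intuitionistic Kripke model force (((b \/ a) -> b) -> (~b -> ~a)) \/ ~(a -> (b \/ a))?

Yes

s0 ||- (((b \/ a) -> b) -> (~b -> ~a)) \/ ~(a -> (b \/ a)) via the disjunct ((b \/ a) -> b) -> (~b -> ~a).
Since the root s0 forces (((b \/ a) -> b) -> (~b -> ~a)) \/ ~(a -> (b \/ a)) and forcing is persistent (monotone upward), every world forces it.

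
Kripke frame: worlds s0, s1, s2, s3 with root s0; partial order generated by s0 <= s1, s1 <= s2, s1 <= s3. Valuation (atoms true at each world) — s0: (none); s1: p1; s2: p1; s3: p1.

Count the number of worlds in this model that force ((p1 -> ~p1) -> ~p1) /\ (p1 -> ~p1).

s0: does not force it — s0 ||-/- ((p1 -> ~p1) -> ~p1) /\ (p1 -> ~p1) since s0 fails p1 -> ~p1.
s1: does not force it — s1 ||-/- ((p1 -> ~p1) -> ~p1) /\ (p1 -> ~p1) since s1 fails p1 -> ~p1.
s2: does not force it — s2 ||-/- ((p1 -> ~p1) -> ~p1) /\ (p1 -> ~p1) since s2 fails p1 -> ~p1.
s3: does not force it.
Worlds forcing the formula: { }.

0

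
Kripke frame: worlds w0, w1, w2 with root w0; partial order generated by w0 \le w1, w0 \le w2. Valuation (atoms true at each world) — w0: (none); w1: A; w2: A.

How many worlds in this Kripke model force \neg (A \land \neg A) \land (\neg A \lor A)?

2

w0: does not force it — w0 \nVdash \neg (A \land \neg A) \land (\neg A \lor A) since w0 fails \neg A \lor A.
w1: forces it.
w2: forces it.
Worlds forcing the formula: {w1, w2}.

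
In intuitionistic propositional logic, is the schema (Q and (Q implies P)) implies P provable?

Yes

This is modus ponens in implicational form, which is intuitionistically derivable.
If a world forces Q and Q implies P, then applying the implication at that world (which is accessible from itself) gives P.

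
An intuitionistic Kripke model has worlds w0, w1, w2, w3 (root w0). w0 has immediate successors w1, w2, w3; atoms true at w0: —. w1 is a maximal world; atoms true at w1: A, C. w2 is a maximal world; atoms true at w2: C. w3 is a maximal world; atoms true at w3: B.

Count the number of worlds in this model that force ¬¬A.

1

w0: does not force it — w0 ⊮ ¬¬A since w2 is accessible from w0 and w2 ⊩ ¬A.
w1: forces it.
w2: does not force it.
w3: does not force it.
Worlds forcing the formula: {w1}.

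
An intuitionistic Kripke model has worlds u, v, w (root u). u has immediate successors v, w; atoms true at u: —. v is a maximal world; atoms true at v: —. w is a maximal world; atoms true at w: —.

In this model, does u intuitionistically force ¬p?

Yes

u ⊩ ¬p: no world accessible from u forces p.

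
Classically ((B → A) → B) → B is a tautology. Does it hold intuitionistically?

This is Peirce's law, which is not intuitionistically valid.
A Kripke countermodel: worlds u, v; order generated by u ≤ v; atoms true at each world — u:{}; v:{B}.
u ⊮ ((B → A) → B) → B: already at u itself, u ⊩ (B → A) → B but u ⊮ B.
u lacks atom B, so u ⊮ B.
So the root u does not force the formula.

No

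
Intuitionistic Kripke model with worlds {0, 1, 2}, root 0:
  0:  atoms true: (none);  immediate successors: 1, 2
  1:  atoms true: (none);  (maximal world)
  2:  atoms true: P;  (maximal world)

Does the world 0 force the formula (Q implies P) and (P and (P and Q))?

No

0 does not force (Q implies P) and (P and (P and Q)) since 0 fails P and (P and Q).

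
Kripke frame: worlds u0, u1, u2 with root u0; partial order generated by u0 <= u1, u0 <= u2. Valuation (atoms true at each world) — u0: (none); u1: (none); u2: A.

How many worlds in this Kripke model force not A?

1

u0: does not force it — u0 does not force not A since u2 is accessible from u0 and u2 forces A.
u1: forces it.
u2: does not force it — u2 does not force not A since u2 is accessible from u2 and u2 forces A.
Worlds forcing the formula: {u1}.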